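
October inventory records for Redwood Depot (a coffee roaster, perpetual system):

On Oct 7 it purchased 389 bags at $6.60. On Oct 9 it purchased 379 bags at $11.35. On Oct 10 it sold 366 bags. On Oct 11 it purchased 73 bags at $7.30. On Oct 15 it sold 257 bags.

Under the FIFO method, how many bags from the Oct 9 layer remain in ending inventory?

Oct 10, 366 sold [FIFO — oldest first]: 366 @ $6.60 = $2,415.60
Oct 15, 257 sold [FIFO — oldest first]: 23 @ $6.60 + 234 @ $11.35 = $2,807.70
Total COGS = $2,415.60 + $2,807.70 = $5,223.30
Ending inventory: 145 @ $11.35 + 73 @ $7.30 = $2,178.65
Check: goods available $7,401.95 = COGS $5,223.30 + ending $2,178.65

145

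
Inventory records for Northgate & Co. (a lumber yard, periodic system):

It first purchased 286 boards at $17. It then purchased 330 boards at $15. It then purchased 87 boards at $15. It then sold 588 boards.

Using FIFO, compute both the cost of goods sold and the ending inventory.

Sale 1 (588) [FIFO — oldest first]: 286 @ $17 + 302 @ $15 = $9,392
Ending inventory: 28 @ $15 + 87 @ $15 = $1,725

COGS = $9,392; ending inventory = $1,725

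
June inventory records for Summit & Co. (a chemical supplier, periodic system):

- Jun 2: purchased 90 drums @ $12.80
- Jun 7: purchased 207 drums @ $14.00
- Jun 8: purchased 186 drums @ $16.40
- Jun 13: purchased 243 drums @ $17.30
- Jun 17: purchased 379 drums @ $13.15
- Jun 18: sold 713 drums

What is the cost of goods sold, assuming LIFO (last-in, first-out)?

Jun 18, 713 sold [LIFO — newest first]: 379 @ $13.15 + 243 @ $17.30 + 91 @ $16.40 = $10,680.15
Ending inventory: 90 @ $12.80 + 207 @ $14.00 + 95 @ $16.40 = $5,608.00
Check: goods available $16,288.15 = COGS $10,680.15 + ending $5,608.00

COGS = $10,680.15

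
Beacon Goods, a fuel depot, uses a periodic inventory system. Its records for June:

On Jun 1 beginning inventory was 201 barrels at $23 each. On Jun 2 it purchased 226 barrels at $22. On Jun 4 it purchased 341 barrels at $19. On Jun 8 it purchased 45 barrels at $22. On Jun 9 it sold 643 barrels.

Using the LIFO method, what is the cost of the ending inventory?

Ending inventory = $3,910

Jun 9, 643 sold [LIFO — newest first]: 45 @ $22 + 341 @ $19 + 226 @ $22 + 31 @ $23 = $13,154
Ending inventory: 170 @ $23 = $3,910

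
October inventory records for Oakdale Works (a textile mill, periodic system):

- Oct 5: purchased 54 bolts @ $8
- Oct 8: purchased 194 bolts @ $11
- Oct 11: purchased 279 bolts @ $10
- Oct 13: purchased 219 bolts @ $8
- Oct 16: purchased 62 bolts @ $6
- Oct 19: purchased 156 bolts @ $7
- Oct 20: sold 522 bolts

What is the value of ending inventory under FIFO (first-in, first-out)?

Ending inventory = $3,266

Oct 20, 522 sold [FIFO — oldest first]: 54 @ $8 + 194 @ $11 + 274 @ $10 = $5,306
Ending inventory: 5 @ $10 + 219 @ $8 + 62 @ $6 + 156 @ $7 = $3,266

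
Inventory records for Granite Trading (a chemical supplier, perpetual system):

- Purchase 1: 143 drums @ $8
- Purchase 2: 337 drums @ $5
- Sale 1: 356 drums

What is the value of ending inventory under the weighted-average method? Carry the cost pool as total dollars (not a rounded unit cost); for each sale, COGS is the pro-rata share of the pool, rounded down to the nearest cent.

Ending inventory = $730.83

After Purchase 1: 143 on hand, pool $1,144.00 (≈ $8.0000 each)
After Purchase 2: 480 on hand, pool $2,829.00 (≈ $5.8937 each)
Sale 1, sell 356: 356/480 × $2,829.00 → $2,098.17
Ending inventory (cost pool remaining) = $730.83
Check: goods available $2,829.00 = COGS $2,098.17 + ending $730.83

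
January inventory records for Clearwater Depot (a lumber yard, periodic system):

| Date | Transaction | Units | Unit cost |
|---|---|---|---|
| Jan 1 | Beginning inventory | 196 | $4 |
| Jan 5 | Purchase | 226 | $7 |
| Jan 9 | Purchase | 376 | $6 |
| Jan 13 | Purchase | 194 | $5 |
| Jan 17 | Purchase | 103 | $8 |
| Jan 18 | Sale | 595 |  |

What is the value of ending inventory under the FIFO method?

Ending inventory = $3,012

Jan 18, 595 sold [FIFO — oldest first]: 196 @ $4 + 226 @ $7 + 173 @ $6 = $3,404
Ending inventory: 203 @ $6 + 194 @ $5 + 103 @ $8 = $3,012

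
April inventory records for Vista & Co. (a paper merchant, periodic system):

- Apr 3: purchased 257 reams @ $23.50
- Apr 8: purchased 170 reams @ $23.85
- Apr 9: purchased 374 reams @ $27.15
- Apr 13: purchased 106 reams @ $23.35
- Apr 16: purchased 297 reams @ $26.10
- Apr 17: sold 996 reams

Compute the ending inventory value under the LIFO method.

Ending inventory = $4,888.00

Apr 17, 996 sold [LIFO — newest first]: 297 @ $26.10 + 106 @ $23.35 + 374 @ $27.15 + 170 @ $23.85 + 49 @ $23.50 = $25,586.90
Ending inventory: 208 @ $23.50 = $4,888.00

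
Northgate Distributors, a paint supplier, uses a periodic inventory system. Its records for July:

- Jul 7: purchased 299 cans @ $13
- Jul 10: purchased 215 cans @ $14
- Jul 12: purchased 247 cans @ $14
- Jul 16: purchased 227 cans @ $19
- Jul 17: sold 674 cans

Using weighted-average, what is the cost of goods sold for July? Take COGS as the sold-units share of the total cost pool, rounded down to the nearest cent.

Jul 17, sell 674: 674/988 × $14,668.00 → $10,006.30
Ending inventory (cost pool remaining) = $4,661.70

COGS = $10,006.30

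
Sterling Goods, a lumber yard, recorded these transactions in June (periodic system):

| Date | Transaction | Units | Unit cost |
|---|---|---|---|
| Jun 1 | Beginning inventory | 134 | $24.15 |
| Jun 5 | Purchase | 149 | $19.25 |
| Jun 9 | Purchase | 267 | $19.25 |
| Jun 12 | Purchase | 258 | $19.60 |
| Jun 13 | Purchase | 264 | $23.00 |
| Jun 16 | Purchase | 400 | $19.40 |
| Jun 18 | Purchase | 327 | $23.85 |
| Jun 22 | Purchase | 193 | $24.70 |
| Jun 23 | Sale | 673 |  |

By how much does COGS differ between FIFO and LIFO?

$1,879.35

FIFO COGS: 134 @ $24.15 + 149 @ $19.25 + 267 @ $19.25 + 123 @ $19.60 = $13,654.90
LIFO COGS: 193 @ $24.70 + 327 @ $23.85 + 153 @ $19.40 = $15,534.25
Difference = |$13,654.90 − $15,534.25| = $1,879.35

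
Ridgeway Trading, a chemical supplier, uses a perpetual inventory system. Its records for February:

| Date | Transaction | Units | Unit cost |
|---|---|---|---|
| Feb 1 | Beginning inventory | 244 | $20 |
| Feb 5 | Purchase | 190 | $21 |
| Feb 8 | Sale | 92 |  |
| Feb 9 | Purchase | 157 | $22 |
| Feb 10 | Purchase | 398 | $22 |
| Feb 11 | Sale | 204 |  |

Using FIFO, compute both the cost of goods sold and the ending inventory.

COGS = $5,972; ending inventory = $15,108

Feb 8, 92 sold [FIFO — oldest first]: 92 @ $20 = $1,840
Feb 11, 204 sold [FIFO — oldest first]: 152 @ $20 + 52 @ $21 = $4,132
Total COGS = $1,840 + $4,132 = $5,972
Ending inventory: 138 @ $21 + 157 @ $22 + 398 @ $22 = $15,108
Check: goods available $21,080 = COGS $5,972 + ending $15,108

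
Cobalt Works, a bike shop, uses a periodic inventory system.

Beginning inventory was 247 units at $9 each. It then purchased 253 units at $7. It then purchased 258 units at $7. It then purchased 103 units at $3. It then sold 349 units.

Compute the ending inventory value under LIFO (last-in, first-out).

Ending inventory = $4,078

Sale 1 (349) [LIFO — newest first]: 103 @ $3 + 246 @ $7 = $2,031
Ending inventory: 247 @ $9 + 253 @ $7 + 12 @ $7 = $4,078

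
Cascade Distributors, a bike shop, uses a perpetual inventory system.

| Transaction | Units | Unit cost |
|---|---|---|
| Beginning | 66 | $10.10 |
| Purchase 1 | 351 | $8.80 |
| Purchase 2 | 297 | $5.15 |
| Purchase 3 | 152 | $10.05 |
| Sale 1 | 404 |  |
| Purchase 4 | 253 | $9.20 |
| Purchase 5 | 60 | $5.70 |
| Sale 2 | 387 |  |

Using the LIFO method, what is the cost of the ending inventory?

Sale 1 (404) [LIFO — newest first]: 152 @ $10.05 + 252 @ $5.15 = $2,825.40
Sale 2 (387) [LIFO — newest first]: 60 @ $5.70 + 253 @ $9.20 + 45 @ $5.15 + 29 @ $8.80 = $3,156.55
Total COGS = $2,825.40 + $3,156.55 = $5,981.95
Ending inventory: 66 @ $10.10 + 322 @ $8.80 = $3,500.20
Check: goods available $9,482.15 = COGS $5,981.95 + ending $3,500.20

Ending inventory = $3,500.20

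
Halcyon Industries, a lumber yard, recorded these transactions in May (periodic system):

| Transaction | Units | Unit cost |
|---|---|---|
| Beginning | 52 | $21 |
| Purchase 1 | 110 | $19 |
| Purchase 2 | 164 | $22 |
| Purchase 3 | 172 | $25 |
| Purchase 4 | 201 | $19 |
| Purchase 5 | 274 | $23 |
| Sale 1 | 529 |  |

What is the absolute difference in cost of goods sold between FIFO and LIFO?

FIFO COGS: 52 @ $21 + 110 @ $19 + 164 @ $22 + 172 @ $25 + 31 @ $19 = $11,679
LIFO COGS: 274 @ $23 + 201 @ $19 + 54 @ $25 = $11,471
Difference = |$11,679 − $11,471| = $208

$208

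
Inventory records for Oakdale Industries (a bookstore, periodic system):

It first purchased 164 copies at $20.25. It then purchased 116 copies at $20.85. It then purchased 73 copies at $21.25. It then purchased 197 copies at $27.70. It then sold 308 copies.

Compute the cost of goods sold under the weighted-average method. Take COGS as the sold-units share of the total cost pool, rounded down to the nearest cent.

COGS = $7,138.74

Sale 1, sell 308: 308/550 × $12,747.75 → $7,138.74
Ending inventory (cost pool remaining) = $5,609.01
Check: goods available $12,747.75 = COGS $7,138.74 + ending $5,609.01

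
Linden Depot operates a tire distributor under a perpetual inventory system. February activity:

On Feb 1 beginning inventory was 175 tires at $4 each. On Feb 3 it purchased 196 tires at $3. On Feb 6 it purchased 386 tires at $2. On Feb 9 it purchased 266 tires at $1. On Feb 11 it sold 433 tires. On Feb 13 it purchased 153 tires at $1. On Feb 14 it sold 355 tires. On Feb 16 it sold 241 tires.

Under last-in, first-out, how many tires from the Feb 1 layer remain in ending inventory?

147

Feb 11, 433 sold [LIFO — newest first]: 266 @ $1 + 167 @ $2 = $600
Feb 14, 355 sold [LIFO — newest first]: 153 @ $1 + 202 @ $2 = $557
Feb 16, 241 sold [LIFO — newest first]: 17 @ $2 + 196 @ $3 + 28 @ $4 = $734
Total COGS = $600 + $557 + $734 = $1,891
Ending inventory: 147 @ $4 = $588
Check: goods available $2,479 = COGS $1,891 + ending $588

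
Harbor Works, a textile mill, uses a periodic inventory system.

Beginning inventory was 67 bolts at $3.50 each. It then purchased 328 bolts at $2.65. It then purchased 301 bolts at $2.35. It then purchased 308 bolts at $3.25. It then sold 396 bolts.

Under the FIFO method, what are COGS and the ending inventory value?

Sale 1 (396) [FIFO — oldest first]: 67 @ $3.50 + 328 @ $2.65 + 1 @ $2.35 = $1,106.05
Ending inventory: 300 @ $2.35 + 308 @ $3.25 = $1,706.00

COGS = $1,106.05; ending inventory = $1,706.00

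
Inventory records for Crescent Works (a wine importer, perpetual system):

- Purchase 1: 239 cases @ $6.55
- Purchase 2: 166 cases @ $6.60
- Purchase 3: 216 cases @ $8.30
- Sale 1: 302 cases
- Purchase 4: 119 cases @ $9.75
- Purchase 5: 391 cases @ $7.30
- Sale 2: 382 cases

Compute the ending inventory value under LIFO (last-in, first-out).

Ending inventory = $3,319.40

Sale 1 (302) [LIFO — newest first]: 216 @ $8.30 + 86 @ $6.60 = $2,360.40
Sale 2 (382) [LIFO — newest first]: 382 @ $7.30 = $2,788.60
Total COGS = $2,360.40 + $2,788.60 = $5,149.00
Ending inventory: 239 @ $6.55 + 80 @ $6.60 + 119 @ $9.75 + 9 @ $7.30 = $3,319.40
Check: goods available $8,468.40 = COGS $5,149.00 + ending $3,319.40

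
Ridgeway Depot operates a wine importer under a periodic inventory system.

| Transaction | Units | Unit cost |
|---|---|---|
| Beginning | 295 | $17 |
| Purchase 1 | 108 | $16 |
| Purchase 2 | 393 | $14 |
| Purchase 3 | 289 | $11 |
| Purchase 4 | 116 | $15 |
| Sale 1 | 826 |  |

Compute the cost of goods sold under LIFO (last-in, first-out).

Sale 1 (826) [LIFO — newest first]: 116 @ $15 + 289 @ $11 + 393 @ $14 + 28 @ $16 = $10,869
Ending inventory: 295 @ $17 + 80 @ $16 = $6,295

COGS = $10,869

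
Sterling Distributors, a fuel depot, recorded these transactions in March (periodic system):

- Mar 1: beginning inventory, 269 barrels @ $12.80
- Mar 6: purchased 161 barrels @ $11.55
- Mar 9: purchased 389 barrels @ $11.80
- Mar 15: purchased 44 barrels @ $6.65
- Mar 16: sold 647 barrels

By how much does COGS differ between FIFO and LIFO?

$442.60

FIFO COGS: 269 @ $12.80 + 161 @ $11.55 + 217 @ $11.80 = $7,863.35
LIFO COGS: 44 @ $6.65 + 389 @ $11.80 + 161 @ $11.55 + 53 @ $12.80 = $7,420.75
Difference = |$7,863.35 − $7,420.75| = $442.60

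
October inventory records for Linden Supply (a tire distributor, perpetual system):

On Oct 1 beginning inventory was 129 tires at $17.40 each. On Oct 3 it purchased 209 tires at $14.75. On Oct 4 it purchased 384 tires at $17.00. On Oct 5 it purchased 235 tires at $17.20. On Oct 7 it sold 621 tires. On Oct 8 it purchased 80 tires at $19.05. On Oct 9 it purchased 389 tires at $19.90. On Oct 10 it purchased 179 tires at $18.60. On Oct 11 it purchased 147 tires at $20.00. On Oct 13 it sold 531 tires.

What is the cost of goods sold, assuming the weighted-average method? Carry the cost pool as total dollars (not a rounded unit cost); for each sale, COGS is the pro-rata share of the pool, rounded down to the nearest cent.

COGS = $20,229.71

After Oct 1: 129 on hand, pool $2,244.60 (≈ $17.4000 each)
After Oct 3: 338 on hand, pool $5,327.35 (≈ $15.7614 each)
After Oct 4: 722 on hand, pool $11,855.35 (≈ $16.4202 each)
After Oct 5: 957 on hand, pool $15,897.35 (≈ $16.6117 each)
Oct 7, sell 621: 621/957 × $15,897.35 → $10,315.83
After Oct 8: 416 on hand, pool $7,105.52 (≈ $17.0806 each)
After Oct 9: 805 on hand, pool $14,846.62 (≈ $18.4430 each)
After Oct 10: 984 on hand, pool $18,176.02 (≈ $18.4716 each)
After Oct 11: 1131 on hand, pool $21,116.02 (≈ $18.6702 each)
Oct 13, sell 531: 531/1131 × $21,116.02 → $9,913.88
Total COGS = $10,315.83 + $9,913.88 = $20,229.71
Ending inventory (cost pool remaining) = $11,202.14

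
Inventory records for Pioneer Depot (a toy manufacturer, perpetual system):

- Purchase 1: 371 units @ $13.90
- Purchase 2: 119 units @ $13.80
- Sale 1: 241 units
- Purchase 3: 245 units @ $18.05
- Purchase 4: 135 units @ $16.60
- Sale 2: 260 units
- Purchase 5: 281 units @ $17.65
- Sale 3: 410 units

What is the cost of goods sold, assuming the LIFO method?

Sale 1 (241) [LIFO — newest first]: 119 @ $13.80 + 122 @ $13.90 = $3,338.00
Sale 2 (260) [LIFO — newest first]: 135 @ $16.60 + 125 @ $18.05 = $4,497.25
Sale 3 (410) [LIFO — newest first]: 281 @ $17.65 + 120 @ $18.05 + 9 @ $13.90 = $7,250.75
Total COGS = $3,338.00 + $4,497.25 + $7,250.75 = $15,086.00
Ending inventory: 240 @ $13.90 = $3,336.00

COGS = $15,086.00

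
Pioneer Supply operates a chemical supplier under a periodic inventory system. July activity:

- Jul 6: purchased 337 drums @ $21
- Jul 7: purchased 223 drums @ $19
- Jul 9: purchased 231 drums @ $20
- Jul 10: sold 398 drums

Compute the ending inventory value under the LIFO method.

Jul 10, 398 sold [LIFO — newest first]: 231 @ $20 + 167 @ $19 = $7,793
Ending inventory: 337 @ $21 + 56 @ $19 = $8,141
Check: goods available $15,934 = COGS $7,793 + ending $8,141

Ending inventory = $8,141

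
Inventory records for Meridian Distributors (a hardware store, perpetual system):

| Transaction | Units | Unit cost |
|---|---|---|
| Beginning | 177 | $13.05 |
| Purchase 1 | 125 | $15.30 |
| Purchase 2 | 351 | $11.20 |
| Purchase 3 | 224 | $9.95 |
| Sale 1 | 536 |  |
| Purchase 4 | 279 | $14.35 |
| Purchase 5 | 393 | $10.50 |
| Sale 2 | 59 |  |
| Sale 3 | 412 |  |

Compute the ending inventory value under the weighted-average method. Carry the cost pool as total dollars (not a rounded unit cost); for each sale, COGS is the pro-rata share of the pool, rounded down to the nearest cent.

After Beginning: 177 on hand, pool $2,309.85 (≈ $13.0500 each)
After Purchase 1: 302 on hand, pool $4,222.35 (≈ $13.9813 each)
After Purchase 2: 653 on hand, pool $8,153.55 (≈ $12.4863 each)
After Purchase 3: 877 on hand, pool $10,382.35 (≈ $11.8385 each)
Sale 1, sell 536: 536/877 × $10,382.35 → $6,345.42
After Purchase 4: 620 on hand, pool $8,040.58 (≈ $12.9687 each)
After Purchase 5: 1013 on hand, pool $12,167.08 (≈ $12.0109 each)
Sale 2, sell 59: 59/1013 × $12,167.08 → $708.64
Sale 3, sell 412: 412/954 × $11,458.44 → $4,948.50
Total COGS = $6,345.42 + $708.64 + $4,948.50 = $12,002.56
Ending inventory (cost pool remaining) = $6,509.94

Ending inventory = $6,509.94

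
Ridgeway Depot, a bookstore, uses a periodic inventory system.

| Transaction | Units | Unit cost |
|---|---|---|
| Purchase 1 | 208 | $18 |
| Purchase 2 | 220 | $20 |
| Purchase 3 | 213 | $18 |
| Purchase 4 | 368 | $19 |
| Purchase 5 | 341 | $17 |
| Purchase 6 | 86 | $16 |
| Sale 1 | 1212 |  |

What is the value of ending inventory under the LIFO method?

Sale 1 (1212) [LIFO — newest first]: 86 @ $16 + 341 @ $17 + 368 @ $19 + 213 @ $18 + 204 @ $20 = $22,079
Ending inventory: 208 @ $18 + 16 @ $20 = $4,064
Check: goods available $26,143 = COGS $22,079 + ending $4,064

Ending inventory = $4,064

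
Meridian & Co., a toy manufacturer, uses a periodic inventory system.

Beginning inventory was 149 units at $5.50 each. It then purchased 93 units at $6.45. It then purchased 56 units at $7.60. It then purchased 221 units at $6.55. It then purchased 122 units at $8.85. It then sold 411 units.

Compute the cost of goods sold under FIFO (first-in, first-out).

COGS = $2,585.10

Sale 1 (411) [FIFO — oldest first]: 149 @ $5.50 + 93 @ $6.45 + 56 @ $7.60 + 113 @ $6.55 = $2,585.10
Ending inventory: 108 @ $6.55 + 122 @ $8.85 = $1,787.10
Check: goods available $4,372.20 = COGS $2,585.10 + ending $1,787.10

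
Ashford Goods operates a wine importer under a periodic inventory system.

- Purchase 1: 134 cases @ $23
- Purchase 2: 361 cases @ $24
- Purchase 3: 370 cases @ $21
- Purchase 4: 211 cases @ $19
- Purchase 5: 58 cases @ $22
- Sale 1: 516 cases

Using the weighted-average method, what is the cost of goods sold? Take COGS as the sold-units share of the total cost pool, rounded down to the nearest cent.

Sale 1, sell 516: 516/1134 × $24,801.00 → $11,285.11
Ending inventory (cost pool remaining) = $13,515.89
Check: goods available $24,801.00 = COGS $11,285.11 + ending $13,515.89

COGS = $11,285.11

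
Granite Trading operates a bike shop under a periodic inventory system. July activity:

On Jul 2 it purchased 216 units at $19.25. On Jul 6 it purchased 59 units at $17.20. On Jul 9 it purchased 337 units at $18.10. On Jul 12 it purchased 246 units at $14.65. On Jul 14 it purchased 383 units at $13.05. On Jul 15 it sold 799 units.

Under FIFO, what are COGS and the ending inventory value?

Jul 15, 799 sold [FIFO — oldest first]: 216 @ $19.25 + 59 @ $17.20 + 337 @ $18.10 + 187 @ $14.65 = $14,012.05
Ending inventory: 59 @ $14.65 + 383 @ $13.05 = $5,862.50

COGS = $14,012.05; ending inventory = $5,862.50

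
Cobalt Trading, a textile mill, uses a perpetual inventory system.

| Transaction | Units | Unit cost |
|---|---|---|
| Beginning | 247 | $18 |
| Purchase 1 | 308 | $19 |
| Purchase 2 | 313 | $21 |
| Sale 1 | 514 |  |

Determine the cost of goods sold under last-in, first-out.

COGS = $10,392

Sale 1 (514) [LIFO — newest first]: 313 @ $21 + 201 @ $19 = $10,392
Ending inventory: 247 @ $18 + 107 @ $19 = $6,479
Check: goods available $16,871 = COGS $10,392 + ending $6,479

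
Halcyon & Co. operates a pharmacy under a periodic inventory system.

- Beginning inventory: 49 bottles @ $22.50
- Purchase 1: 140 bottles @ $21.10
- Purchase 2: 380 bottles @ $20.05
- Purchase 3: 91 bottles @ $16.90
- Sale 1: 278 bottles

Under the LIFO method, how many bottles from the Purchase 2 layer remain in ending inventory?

Sale 1 (278) [LIFO — newest first]: 91 @ $16.90 + 187 @ $20.05 = $5,287.25
Ending inventory: 49 @ $22.50 + 140 @ $21.10 + 193 @ $20.05 = $7,926.15

193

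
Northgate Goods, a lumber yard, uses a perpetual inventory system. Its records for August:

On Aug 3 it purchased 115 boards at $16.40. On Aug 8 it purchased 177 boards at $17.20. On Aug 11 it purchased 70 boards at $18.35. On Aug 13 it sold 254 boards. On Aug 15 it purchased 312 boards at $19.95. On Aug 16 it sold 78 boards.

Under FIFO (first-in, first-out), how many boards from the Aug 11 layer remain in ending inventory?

30

Aug 13, 254 sold [FIFO — oldest first]: 115 @ $16.40 + 139 @ $17.20 = $4,276.80
Aug 16, 78 sold [FIFO — oldest first]: 38 @ $17.20 + 40 @ $18.35 = $1,387.60
Total COGS = $4,276.80 + $1,387.60 = $5,664.40
Ending inventory: 30 @ $18.35 + 312 @ $19.95 = $6,774.90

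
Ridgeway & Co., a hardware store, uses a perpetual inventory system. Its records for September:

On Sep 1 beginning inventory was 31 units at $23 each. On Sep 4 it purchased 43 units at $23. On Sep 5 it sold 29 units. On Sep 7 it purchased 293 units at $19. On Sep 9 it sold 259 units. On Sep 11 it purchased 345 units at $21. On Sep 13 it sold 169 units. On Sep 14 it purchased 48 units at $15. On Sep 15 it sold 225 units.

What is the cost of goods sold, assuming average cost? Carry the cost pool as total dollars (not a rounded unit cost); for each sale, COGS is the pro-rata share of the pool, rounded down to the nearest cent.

After Sep 1: 31 on hand, pool $713.00 (≈ $23.0000 each)
After Sep 4: 74 on hand, pool $1,702.00 (≈ $23.0000 each)
Sep 5, sell 29: 29/74 × $1,702.00 → $667.00
After Sep 7: 338 on hand, pool $6,602.00 (≈ $19.5325 each)
Sep 9, sell 259: 259/338 × $6,602.00 → $5,058.92
After Sep 11: 424 on hand, pool $8,788.08 (≈ $20.7266 each)
Sep 13, sell 169: 169/424 × $8,788.08 → $3,502.79
After Sep 14: 303 on hand, pool $6,005.29 (≈ $19.8194 each)
Sep 15, sell 225: 225/303 × $6,005.29 → $4,459.37
Total COGS = $667.00 + $5,058.92 + $3,502.79 + $4,459.37 = $13,688.08
Ending inventory (cost pool remaining) = $1,545.92

COGS = $13,688.08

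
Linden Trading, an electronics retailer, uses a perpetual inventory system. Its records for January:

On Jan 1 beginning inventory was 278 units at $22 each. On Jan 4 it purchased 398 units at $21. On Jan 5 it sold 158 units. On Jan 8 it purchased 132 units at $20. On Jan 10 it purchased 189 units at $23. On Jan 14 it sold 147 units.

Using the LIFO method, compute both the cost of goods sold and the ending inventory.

Jan 5, 158 sold [LIFO — newest first]: 158 @ $21 = $3,318
Jan 14, 147 sold [LIFO — newest first]: 147 @ $23 = $3,381
Total COGS = $3,318 + $3,381 = $6,699
Ending inventory: 278 @ $22 + 240 @ $21 + 132 @ $20 + 42 @ $23 = $14,762
Check: goods available $21,461 = COGS $6,699 + ending $14,762

COGS = $6,699; ending inventory = $14,762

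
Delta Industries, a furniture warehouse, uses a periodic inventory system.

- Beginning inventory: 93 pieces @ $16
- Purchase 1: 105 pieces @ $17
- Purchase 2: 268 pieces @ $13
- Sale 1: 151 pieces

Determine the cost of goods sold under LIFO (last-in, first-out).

Sale 1 (151) [LIFO — newest first]: 151 @ $13 = $1,963
Ending inventory: 93 @ $16 + 105 @ $17 + 117 @ $13 = $4,794

COGS = $1,963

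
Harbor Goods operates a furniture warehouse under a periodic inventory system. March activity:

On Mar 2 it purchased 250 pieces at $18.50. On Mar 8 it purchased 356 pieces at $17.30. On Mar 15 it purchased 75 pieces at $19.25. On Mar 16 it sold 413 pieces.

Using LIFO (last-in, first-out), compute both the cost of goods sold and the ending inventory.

COGS = $7,291.15; ending inventory = $4,936.40

Mar 16, 413 sold [LIFO — newest first]: 75 @ $19.25 + 338 @ $17.30 = $7,291.15
Ending inventory: 250 @ $18.50 + 18 @ $17.30 = $4,936.40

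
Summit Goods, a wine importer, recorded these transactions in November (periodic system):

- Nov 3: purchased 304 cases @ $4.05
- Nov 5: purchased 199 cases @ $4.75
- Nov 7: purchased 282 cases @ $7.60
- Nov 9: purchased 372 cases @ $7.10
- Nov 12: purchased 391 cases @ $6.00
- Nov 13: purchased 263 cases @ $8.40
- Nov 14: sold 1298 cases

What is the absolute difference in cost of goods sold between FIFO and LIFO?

$1,456.75

FIFO COGS: 304 @ $4.05 + 199 @ $4.75 + 282 @ $7.60 + 372 @ $7.10 + 141 @ $6.00 = $7,806.85
LIFO COGS: 263 @ $8.40 + 391 @ $6.00 + 372 @ $7.10 + 272 @ $7.60 = $9,263.60
Difference = |$7,806.85 − $9,263.60| = $1,456.75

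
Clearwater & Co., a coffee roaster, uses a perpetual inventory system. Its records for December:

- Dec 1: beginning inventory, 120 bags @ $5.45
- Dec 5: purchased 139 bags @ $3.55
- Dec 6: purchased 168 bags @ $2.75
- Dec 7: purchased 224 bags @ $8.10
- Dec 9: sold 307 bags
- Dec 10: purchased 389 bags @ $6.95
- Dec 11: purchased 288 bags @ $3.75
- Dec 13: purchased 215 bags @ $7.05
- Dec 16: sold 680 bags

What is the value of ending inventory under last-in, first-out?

Ending inventory = $2,854.60

Dec 9, 307 sold [LIFO — newest first]: 224 @ $8.10 + 83 @ $2.75 = $2,042.65
Dec 16, 680 sold [LIFO — newest first]: 215 @ $7.05 + 288 @ $3.75 + 177 @ $6.95 = $3,825.90
Total COGS = $2,042.65 + $3,825.90 = $5,868.55
Ending inventory: 120 @ $5.45 + 139 @ $3.55 + 85 @ $2.75 + 212 @ $6.95 = $2,854.60
Check: goods available $8,723.15 = COGS $5,868.55 + ending $2,854.60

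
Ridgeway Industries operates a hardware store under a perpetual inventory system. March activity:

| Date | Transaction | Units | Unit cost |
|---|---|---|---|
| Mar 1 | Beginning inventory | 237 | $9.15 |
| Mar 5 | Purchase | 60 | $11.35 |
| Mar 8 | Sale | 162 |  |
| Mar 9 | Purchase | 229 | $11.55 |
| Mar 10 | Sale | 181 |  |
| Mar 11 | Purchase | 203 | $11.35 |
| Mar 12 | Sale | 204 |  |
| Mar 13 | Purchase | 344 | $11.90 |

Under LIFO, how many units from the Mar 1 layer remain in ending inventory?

Mar 8, 162 sold [LIFO — newest first]: 60 @ $11.35 + 102 @ $9.15 = $1,614.30
Mar 10, 181 sold [LIFO — newest first]: 181 @ $11.55 = $2,090.55
Mar 12, 204 sold [LIFO — newest first]: 203 @ $11.35 + 1 @ $11.55 = $2,315.60
Total COGS = $1,614.30 + $2,090.55 + $2,315.60 = $6,020.45
Ending inventory: 135 @ $9.15 + 47 @ $11.55 + 344 @ $11.90 = $5,871.70

135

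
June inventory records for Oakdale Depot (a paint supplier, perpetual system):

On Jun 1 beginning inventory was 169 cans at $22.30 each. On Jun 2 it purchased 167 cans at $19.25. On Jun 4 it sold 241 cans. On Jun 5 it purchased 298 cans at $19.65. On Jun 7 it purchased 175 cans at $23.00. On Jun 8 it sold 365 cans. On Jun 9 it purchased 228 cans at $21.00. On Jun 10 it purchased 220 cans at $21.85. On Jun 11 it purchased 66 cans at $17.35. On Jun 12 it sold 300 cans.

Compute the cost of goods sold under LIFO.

Jun 4, 241 sold [LIFO — newest first]: 167 @ $19.25 + 74 @ $22.30 = $4,864.95
Jun 8, 365 sold [LIFO — newest first]: 175 @ $23.00 + 190 @ $19.65 = $7,758.50
Jun 12, 300 sold [LIFO — newest first]: 66 @ $17.35 + 220 @ $21.85 + 14 @ $21.00 = $6,246.10
Total COGS = $4,864.95 + $7,758.50 + $6,246.10 = $18,869.55
Ending inventory: 95 @ $22.30 + 108 @ $19.65 + 214 @ $21.00 = $8,734.70

COGS = $18,869.55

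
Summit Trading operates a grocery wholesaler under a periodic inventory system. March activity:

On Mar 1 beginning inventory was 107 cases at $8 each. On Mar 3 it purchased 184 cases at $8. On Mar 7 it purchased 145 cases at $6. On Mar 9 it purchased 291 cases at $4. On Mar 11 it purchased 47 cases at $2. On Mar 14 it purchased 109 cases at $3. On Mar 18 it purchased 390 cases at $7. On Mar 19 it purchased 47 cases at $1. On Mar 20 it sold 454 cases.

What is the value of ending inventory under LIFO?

Mar 20, 454 sold [LIFO — newest first]: 47 @ $1 + 390 @ $7 + 17 @ $3 = $2,828
Ending inventory: 107 @ $8 + 184 @ $8 + 145 @ $6 + 291 @ $4 + 47 @ $2 + 92 @ $3 = $4,732
Check: goods available $7,560 = COGS $2,828 + ending $4,732

Ending inventory = $4,732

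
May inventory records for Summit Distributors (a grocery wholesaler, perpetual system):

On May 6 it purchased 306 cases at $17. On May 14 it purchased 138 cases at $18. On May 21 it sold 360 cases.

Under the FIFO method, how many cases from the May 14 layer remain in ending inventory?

May 21, 360 sold [FIFO — oldest first]: 306 @ $17 + 54 @ $18 = $6,174
Ending inventory: 84 @ $18 = $1,512

84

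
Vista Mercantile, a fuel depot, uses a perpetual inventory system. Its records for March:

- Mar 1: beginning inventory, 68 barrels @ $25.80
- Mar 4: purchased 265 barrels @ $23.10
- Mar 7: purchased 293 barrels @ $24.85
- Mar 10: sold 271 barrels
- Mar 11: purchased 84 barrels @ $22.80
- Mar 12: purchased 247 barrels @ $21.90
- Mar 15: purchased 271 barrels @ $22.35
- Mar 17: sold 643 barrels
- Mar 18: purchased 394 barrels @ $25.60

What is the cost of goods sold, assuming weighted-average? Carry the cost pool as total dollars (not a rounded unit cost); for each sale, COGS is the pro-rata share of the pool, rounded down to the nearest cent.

After Mar 1: 68 on hand, pool $1,754.40 (≈ $25.8000 each)
After Mar 4: 333 on hand, pool $7,875.90 (≈ $23.6514 each)
After Mar 7: 626 on hand, pool $15,156.95 (≈ $24.2124 each)
Mar 10, sell 271: 271/626 × $15,156.95 → $6,561.55
After Mar 11: 439 on hand, pool $10,510.60 (≈ $23.9421 each)
After Mar 12: 686 on hand, pool $15,919.90 (≈ $23.2069 each)
After Mar 15: 957 on hand, pool $21,976.75 (≈ $22.9642 each)
Mar 17, sell 643: 643/957 × $21,976.75 → $14,765.98
After Mar 18: 708 on hand, pool $17,297.17 (≈ $24.4310 each)
Total COGS = $6,561.55 + $14,765.98 = $21,327.53
Ending inventory (cost pool remaining) = $17,297.17
Check: goods available $38,624.70 = COGS $21,327.53 + ending $17,297.17

COGS = $21,327.53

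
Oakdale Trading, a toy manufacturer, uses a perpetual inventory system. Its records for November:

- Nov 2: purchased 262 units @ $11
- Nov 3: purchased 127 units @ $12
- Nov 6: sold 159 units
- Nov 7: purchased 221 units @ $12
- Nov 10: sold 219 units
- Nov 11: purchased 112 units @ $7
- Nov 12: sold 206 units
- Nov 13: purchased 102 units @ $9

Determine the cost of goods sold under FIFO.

Nov 6, 159 sold [FIFO — oldest first]: 159 @ $11 = $1,749
Nov 10, 219 sold [FIFO — oldest first]: 103 @ $11 + 116 @ $12 = $2,525
Nov 12, 206 sold [FIFO — oldest first]: 11 @ $12 + 195 @ $12 = $2,472
Total COGS = $1,749 + $2,525 + $2,472 = $6,746
Ending inventory: 26 @ $12 + 112 @ $7 + 102 @ $9 = $2,014
Check: goods available $8,760 = COGS $6,746 + ending $2,014

COGS = $6,746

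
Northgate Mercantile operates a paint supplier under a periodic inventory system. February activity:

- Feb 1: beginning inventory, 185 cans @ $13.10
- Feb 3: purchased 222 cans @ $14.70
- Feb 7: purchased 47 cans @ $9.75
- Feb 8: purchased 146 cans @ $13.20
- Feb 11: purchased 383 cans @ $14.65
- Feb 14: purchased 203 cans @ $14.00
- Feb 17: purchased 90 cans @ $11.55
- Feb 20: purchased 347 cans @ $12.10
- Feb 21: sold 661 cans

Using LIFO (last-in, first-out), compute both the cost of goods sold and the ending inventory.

COGS = $8,387.85; ending inventory = $13,375.65

Feb 21, 661 sold [LIFO — newest first]: 347 @ $12.10 + 90 @ $11.55 + 203 @ $14.00 + 21 @ $14.65 = $8,387.85
Ending inventory: 185 @ $13.10 + 222 @ $14.70 + 47 @ $9.75 + 146 @ $13.20 + 362 @ $14.65 = $13,375.65
Check: goods available $21,763.50 = COGS $8,387.85 + ending $13,375.65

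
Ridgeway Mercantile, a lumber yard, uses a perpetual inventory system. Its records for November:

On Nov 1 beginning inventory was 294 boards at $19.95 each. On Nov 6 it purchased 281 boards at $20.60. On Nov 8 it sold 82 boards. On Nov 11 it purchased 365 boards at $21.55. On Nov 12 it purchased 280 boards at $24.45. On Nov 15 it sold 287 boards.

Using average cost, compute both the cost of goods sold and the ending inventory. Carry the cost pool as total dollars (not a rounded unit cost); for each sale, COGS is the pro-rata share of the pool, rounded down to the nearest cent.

After Nov 1: 294 on hand, pool $5,865.30 (≈ $19.9500 each)
After Nov 6: 575 on hand, pool $11,653.90 (≈ $20.2677 each)
Nov 8, sell 82: 82/575 × $11,653.90 → $1,661.94
After Nov 11: 858 on hand, pool $17,857.71 (≈ $20.8132 each)
After Nov 12: 1138 on hand, pool $24,703.71 (≈ $21.7080 each)
Nov 15, sell 287: 287/1138 × $24,703.71 → $6,230.19
Total COGS = $1,661.94 + $6,230.19 = $7,892.13
Ending inventory (cost pool remaining) = $18,473.52
Check: goods available $26,365.65 = COGS $7,892.13 + ending $18,473.52

COGS = $7,892.13; ending inventory = $18,473.52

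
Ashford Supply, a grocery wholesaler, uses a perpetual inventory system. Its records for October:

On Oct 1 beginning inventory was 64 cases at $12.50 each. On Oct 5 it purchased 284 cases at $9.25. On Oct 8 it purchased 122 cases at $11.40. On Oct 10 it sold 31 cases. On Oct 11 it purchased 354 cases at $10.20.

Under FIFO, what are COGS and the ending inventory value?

COGS = $387.50; ending inventory = $8,041.10

Oct 10, 31 sold [FIFO — oldest first]: 31 @ $12.50 = $387.50
Ending inventory: 33 @ $12.50 + 284 @ $9.25 + 122 @ $11.40 + 354 @ $10.20 = $8,041.10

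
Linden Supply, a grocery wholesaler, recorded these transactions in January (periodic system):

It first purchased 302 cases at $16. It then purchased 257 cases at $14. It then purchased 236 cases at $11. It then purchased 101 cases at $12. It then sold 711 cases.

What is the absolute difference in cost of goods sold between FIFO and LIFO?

$824

FIFO COGS: 302 @ $16 + 257 @ $14 + 152 @ $11 = $10,102
LIFO COGS: 101 @ $12 + 236 @ $11 + 257 @ $14 + 117 @ $16 = $9,278
Difference = |$10,102 − $9,278| = $824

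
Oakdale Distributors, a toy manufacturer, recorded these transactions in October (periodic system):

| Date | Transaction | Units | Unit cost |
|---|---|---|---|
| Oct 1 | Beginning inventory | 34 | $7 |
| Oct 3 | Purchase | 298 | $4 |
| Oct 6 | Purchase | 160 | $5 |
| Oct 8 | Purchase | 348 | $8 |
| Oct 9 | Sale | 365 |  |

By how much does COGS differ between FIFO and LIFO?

$1,274

FIFO COGS: 34 @ $7 + 298 @ $4 + 33 @ $5 = $1,595
LIFO COGS: 348 @ $8 + 17 @ $5 = $2,869
Difference = |$1,595 − $2,869| = $1,274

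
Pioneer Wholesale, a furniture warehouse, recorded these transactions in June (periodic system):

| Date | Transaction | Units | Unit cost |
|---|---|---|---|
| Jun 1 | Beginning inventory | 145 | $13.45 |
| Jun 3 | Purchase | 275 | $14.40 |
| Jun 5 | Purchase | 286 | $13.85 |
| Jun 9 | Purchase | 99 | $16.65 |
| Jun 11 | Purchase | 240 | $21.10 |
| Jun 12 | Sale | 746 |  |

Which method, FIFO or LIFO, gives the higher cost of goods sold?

LIFO

FIFO COGS: 145 @ $13.45 + 275 @ $14.40 + 286 @ $13.85 + 40 @ $16.65 = $10,537.35
LIFO COGS: 240 @ $21.10 + 99 @ $16.65 + 286 @ $13.85 + 121 @ $14.40 = $12,415.85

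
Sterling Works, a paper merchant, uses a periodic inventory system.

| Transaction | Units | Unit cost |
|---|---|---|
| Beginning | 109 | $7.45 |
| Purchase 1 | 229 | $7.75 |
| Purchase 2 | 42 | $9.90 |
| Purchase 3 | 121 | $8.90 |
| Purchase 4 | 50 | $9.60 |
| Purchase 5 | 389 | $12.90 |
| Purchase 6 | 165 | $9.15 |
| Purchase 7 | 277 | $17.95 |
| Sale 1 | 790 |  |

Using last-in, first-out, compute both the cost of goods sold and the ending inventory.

COGS = $10,971.10; ending inventory = $5,088.40

Sale 1 (790) [LIFO — newest first]: 277 @ $17.95 + 165 @ $9.15 + 348 @ $12.90 = $10,971.10
Ending inventory: 109 @ $7.45 + 229 @ $7.75 + 42 @ $9.90 + 121 @ $8.90 + 50 @ $9.60 + 41 @ $12.90 = $5,088.40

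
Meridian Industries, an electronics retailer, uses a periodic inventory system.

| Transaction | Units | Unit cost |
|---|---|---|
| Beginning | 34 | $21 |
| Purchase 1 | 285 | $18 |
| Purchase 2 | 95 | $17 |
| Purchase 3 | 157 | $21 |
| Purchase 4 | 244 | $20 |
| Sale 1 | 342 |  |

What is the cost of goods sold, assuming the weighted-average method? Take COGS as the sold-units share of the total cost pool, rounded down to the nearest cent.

Sale 1, sell 342: 342/815 × $15,636.00 → $6,561.36
Ending inventory (cost pool remaining) = $9,074.64

COGS = $6,561.36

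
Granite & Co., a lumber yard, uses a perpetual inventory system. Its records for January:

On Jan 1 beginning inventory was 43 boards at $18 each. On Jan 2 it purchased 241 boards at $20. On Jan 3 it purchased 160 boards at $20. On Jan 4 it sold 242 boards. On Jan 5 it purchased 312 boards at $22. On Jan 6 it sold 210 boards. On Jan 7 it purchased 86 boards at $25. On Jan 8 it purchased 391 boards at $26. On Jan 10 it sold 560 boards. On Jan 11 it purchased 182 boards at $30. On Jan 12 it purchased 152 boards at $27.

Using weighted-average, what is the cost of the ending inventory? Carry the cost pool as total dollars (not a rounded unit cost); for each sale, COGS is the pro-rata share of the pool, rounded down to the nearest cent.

After Jan 1: 43 on hand, pool $774.00 (≈ $18.0000 each)
After Jan 2: 284 on hand, pool $5,594.00 (≈ $19.6972 each)
After Jan 3: 444 on hand, pool $8,794.00 (≈ $19.8063 each)
Jan 4, sell 242: 242/444 × $8,794.00 → $4,793.12
After Jan 5: 514 on hand, pool $10,864.88 (≈ $21.1379 each)
Jan 6, sell 210: 210/514 × $10,864.88 → $4,438.95
After Jan 7: 390 on hand, pool $8,575.93 (≈ $21.9896 each)
After Jan 8: 781 on hand, pool $18,741.93 (≈ $23.9973 each)
Jan 10, sell 560: 560/781 × $18,741.93 → $13,438.51
After Jan 11: 403 on hand, pool $10,763.42 (≈ $26.7082 each)
After Jan 12: 555 on hand, pool $14,867.42 (≈ $26.7881 each)
Total COGS = $4,793.12 + $4,438.95 + $13,438.51 = $22,670.58
Ending inventory (cost pool remaining) = $14,867.42
Check: goods available $37,538.00 = COGS $22,670.58 + ending $14,867.42

Ending inventory = $14,867.42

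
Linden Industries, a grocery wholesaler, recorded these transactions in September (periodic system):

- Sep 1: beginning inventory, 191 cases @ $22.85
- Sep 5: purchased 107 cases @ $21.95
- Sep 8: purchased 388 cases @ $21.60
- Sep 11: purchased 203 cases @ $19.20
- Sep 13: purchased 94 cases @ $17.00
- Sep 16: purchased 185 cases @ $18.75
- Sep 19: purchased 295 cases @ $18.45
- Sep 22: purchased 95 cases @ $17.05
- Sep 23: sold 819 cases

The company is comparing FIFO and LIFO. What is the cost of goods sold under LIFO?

FIFO COGS: 191 @ $22.85 + 107 @ $21.95 + 388 @ $21.60 + 133 @ $19.20 = $17,647.40
LIFO COGS: 95 @ $17.05 + 295 @ $18.45 + 185 @ $18.75 + 94 @ $17.00 + 150 @ $19.20 = $15,009.25

COGS = $15,009.25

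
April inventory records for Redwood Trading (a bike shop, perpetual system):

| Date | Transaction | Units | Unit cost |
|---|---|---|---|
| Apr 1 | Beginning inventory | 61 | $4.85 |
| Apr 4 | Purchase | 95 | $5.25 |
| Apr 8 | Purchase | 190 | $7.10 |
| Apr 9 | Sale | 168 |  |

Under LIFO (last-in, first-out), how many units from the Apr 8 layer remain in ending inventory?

22

Apr 9, 168 sold [LIFO — newest first]: 168 @ $7.10 = $1,192.80
Ending inventory: 61 @ $4.85 + 95 @ $5.25 + 22 @ $7.10 = $950.80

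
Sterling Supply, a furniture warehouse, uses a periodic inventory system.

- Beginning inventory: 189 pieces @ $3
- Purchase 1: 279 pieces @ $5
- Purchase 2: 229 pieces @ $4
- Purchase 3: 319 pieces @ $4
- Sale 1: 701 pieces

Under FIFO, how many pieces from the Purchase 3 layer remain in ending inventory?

315

Sale 1 (701) [FIFO — oldest first]: 189 @ $3 + 279 @ $5 + 229 @ $4 + 4 @ $4 = $2,894
Ending inventory: 315 @ $4 = $1,260
Check: goods available $4,154 = COGS $2,894 + ending $1,260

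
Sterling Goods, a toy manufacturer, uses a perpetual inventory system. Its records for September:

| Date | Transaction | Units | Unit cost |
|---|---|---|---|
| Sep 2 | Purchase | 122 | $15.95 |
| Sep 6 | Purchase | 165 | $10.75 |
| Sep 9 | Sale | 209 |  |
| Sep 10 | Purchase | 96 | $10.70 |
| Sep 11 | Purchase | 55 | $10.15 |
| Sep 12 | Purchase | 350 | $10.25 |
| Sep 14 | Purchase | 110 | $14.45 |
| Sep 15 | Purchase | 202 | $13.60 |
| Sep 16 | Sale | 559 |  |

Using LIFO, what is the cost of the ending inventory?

Ending inventory = $3,885.30

Sep 9, 209 sold [LIFO — newest first]: 165 @ $10.75 + 44 @ $15.95 = $2,475.55
Sep 16, 559 sold [LIFO — newest first]: 202 @ $13.60 + 110 @ $14.45 + 247 @ $10.25 = $6,868.45
Total COGS = $2,475.55 + $6,868.45 = $9,344.00
Ending inventory: 78 @ $15.95 + 96 @ $10.70 + 55 @ $10.15 + 103 @ $10.25 = $3,885.30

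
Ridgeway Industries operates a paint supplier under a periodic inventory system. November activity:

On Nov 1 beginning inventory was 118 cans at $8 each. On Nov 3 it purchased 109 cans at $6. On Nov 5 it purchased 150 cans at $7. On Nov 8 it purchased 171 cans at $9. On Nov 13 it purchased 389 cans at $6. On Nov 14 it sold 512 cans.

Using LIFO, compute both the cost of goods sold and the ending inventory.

COGS = $3,441; ending inventory = $3,080

Nov 14, 512 sold [LIFO — newest first]: 389 @ $6 + 123 @ $9 = $3,441
Ending inventory: 118 @ $8 + 109 @ $6 + 150 @ $7 + 48 @ $9 = $3,080
Check: goods available $6,521 = COGS $3,441 + ending $3,080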